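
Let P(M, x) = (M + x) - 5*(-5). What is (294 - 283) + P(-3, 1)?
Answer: 34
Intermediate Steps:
P(M, x) = 25 + M + x (P(M, x) = (M + x) + 25 = 25 + M + x)
(294 - 283) + P(-3, 1) = (294 - 283) + (25 - 3 + 1) = 11 + 23 = 34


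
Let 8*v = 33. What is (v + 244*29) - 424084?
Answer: -3336031/8 ≈ -4.1700e+5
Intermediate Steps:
v = 33/8 (v = (⅛)*33 = 33/8 ≈ 4.1250)
(v + 244*29) - 424084 = (33/8 + 244*29) - 424084 = (33/8 + 7076) - 424084 = 56641/8 - 424084 = -3336031/8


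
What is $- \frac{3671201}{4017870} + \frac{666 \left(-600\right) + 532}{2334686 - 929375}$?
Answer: $- \frac{2254194164557}{1882118969190} \approx -1.1977$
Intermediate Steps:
$- \frac{3671201}{4017870} + \frac{666 \left(-600\right) + 532}{2334686 - 929375} = \left(-3671201\right) \frac{1}{4017870} + \frac{-399600 + 532}{1405311} = - \frac{3671201}{4017870} - \frac{399068}{1405311} = - \frac{2254194164557}{1882118969190}$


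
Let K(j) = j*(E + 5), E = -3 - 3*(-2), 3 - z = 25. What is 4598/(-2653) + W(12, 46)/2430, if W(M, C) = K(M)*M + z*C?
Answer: -1080172/644679 ≈ -1.6755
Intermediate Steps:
z = -22 (z = 3 - 1*25 = 3 - 25 = -22)
E = 3 (E = -3 + 6 = 3)
K(j) = 8*j (K(j) = j*(3 + 5) = j*8 = 8*j)
W(M, C) = -22*C + 8*M² (W(M, C) = (8*M)*M - 22*C = 8*M² - 22*C = -22*C + 8*M²)
4598/(-2653) + W(12, 46)/2430 = 4598/(-2653) + (-22*46 + 8*12²)/2430 = 4598*(-1/2653) + (-1012 + 8*144)*(1/2430) = -4598/2653 + (-1012 + 1152)*(1/2430) = -4598/2653 + 140*(1/2430) = -4598/2653 + 14/243 = -1080172/644679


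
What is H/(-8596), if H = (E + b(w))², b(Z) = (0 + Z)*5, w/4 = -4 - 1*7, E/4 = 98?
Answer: -7396/2149 ≈ -3.4416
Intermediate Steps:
E = 392 (E = 4*98 = 392)
w = -44 (w = 4*(-4 - 1*7) = 4*(-4 - 7) = 4*(-11) = -44)
b(Z) = 5*Z (b(Z) = Z*5 = 5*Z)
H = 29584 (H = (392 + 5*(-44))² = (392 - 220)² = 172² = 29584)
H/(-8596) = 29584/(-8596) = 29584*(-1/8596) = -7396/2149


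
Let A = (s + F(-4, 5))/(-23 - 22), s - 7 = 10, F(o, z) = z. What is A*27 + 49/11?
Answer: -481/55 ≈ -8.7455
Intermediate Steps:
s = 17 (s = 7 + 10 = 17)
A = -22/45 (A = (17 + 5)/(-23 - 22) = 22/(-45) = 22*(-1/45) = -22/45 ≈ -0.48889)
A*27 + 49/11 = -22/45*27 + 49/11 = -66/5 + 49*(1/11) = -66/5 + 49/11 = -481/55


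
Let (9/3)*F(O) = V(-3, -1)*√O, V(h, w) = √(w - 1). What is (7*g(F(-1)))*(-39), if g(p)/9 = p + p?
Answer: 1638*√2 ≈ 2316.5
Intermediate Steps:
V(h, w) = √(-1 + w)
F(O) = I*√2*√O/3 (F(O) = (√(-1 - 1)*√O)/3 = (√(-2)*√O)/3 = ((I*√2)*√O)/3 = (I*√2*√O)/3 = I*√2*√O/3)
g(p) = 18*p (g(p) = 9*(p + p) = 9*(2*p) = 18*p)
(7*g(F(-1)))*(-39) = (7*(18*(I*√2*√(-1)/3)))*(-39) = (7*(18*(I*√2*I/3)))*(-39) = (7*(18*(-√2/3)))*(-39) = (7*(-6*√2))*(-39) = -42*√2*(-39) = 1638*√2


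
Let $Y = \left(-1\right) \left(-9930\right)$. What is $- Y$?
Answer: $-9930$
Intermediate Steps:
$Y = 9930$
$- Y = \left(-1\right) 9930 = -9930$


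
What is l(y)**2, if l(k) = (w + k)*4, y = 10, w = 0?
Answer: 1600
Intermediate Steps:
l(k) = 4*k (l(k) = (0 + k)*4 = k*4 = 4*k)
l(y)**2 = (4*10)**2 = 40**2 = 1600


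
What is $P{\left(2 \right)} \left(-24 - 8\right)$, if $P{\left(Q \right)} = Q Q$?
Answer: $-128$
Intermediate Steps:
$P{\left(Q \right)} = Q^{2}$
$P{\left(2 \right)} \left(-24 - 8\right) = 2^{2} \left(-24 - 8\right) = 4 \left(-32\right) = -128$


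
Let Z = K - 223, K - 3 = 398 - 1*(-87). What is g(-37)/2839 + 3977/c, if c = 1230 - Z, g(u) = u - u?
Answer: 3977/965 ≈ 4.1212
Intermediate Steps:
K = 488 (K = 3 + (398 - 1*(-87)) = 3 + (398 + 87) = 3 + 485 = 488)
Z = 265 (Z = 488 - 223 = 265)
g(u) = 0
c = 965 (c = 1230 - 1*265 = 1230 - 265 = 965)
g(-37)/2839 + 3977/c = 0/2839 + 3977/965 = 0*(1/2839) + 3977*(1/965) = 0 + 3977/965 = 3977/965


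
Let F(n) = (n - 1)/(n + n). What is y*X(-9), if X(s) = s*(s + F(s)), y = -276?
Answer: -20976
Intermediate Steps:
F(n) = (-1 + n)/(2*n) (F(n) = (-1 + n)/((2*n)) = (-1 + n)*(1/(2*n)) = (-1 + n)/(2*n))
X(s) = s*(s + (-1 + s)/(2*s))
y*X(-9) = -276*(-1/2 + (-9)**2 + (1/2)*(-9)) = -276*(-1/2 + 81 - 9/2) = -276*76 = -20976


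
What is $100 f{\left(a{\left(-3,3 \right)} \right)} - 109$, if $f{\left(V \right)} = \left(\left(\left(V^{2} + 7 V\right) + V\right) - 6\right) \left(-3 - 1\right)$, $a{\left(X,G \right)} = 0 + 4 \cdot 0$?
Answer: $2291$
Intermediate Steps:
$a{\left(X,G \right)} = 0$ ($a{\left(X,G \right)} = 0 + 0 = 0$)
$f{\left(V \right)} = 24 - 32 V - 4 V^{2}$ ($f{\left(V \right)} = \left(\left(V^{2} + 8 V\right) - 6\right) \left(-4\right) = \left(-6 + V^{2} + 8 V\right) \left(-4\right) = 24 - 32 V - 4 V^{2}$)
$100 f{\left(a{\left(-3,3 \right)} \right)} - 109 = 100 \left(24 - 0 - 4 \cdot 0^{2}\right) - 109 = 100 \left(24 + 0 - 0\right) - 109 = 100 \left(24 + 0 + 0\right) - 109 = 100 \cdot 24 - 109 = 2400 - 109 = 2291$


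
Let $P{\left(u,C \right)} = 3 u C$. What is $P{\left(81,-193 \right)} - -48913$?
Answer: $2014$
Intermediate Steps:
$P{\left(u,C \right)} = 3 C u$
$P{\left(81,-193 \right)} - -48913 = 3 \left(-193\right) 81 - -48913 = -46899 + 48913 = 2014$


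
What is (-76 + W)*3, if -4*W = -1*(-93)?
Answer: -1191/4 ≈ -297.75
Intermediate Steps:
W = -93/4 (W = -(-1)*(-93)/4 = -¼*93 = -93/4 ≈ -23.250)
(-76 + W)*3 = (-76 - 93/4)*3 = -397/4*3 = -1191/4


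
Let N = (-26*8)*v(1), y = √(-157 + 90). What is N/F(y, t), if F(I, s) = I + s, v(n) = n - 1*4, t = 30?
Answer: 18720/967 - 624*I*√67/967 ≈ 19.359 - 5.282*I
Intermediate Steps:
v(n) = -4 + n (v(n) = n - 4 = -4 + n)
y = I*√67 (y = √(-67) = I*√67 ≈ 8.1853*I)
N = 624 (N = (-26*8)*(-4 + 1) = -208*(-3) = 624)
N/F(y, t) = 624/(I*√67 + 30) = 624/(30 + I*√67)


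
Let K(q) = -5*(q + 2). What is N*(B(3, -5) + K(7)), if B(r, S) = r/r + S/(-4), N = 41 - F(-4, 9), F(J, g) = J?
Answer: -7695/4 ≈ -1923.8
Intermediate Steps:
K(q) = -10 - 5*q (K(q) = -5*(2 + q) = -10 - 5*q)
N = 45 (N = 41 - 1*(-4) = 41 + 4 = 45)
B(r, S) = 1 - S/4 (B(r, S) = 1 + S*(-¼) = 1 - S/4)
N*(B(3, -5) + K(7)) = 45*((1 - ¼*(-5)) + (-10 - 5*7)) = 45*((1 + 5/4) + (-10 - 35)) = 45*(9/4 - 45) = 45*(-171/4) = -7695/4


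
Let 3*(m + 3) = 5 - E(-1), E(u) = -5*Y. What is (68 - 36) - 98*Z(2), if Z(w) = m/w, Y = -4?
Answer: 424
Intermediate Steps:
E(u) = 20 (E(u) = -5*(-4) = 20)
m = -8 (m = -3 + (5 - 1*20)/3 = -3 + (5 - 20)/3 = -3 + (⅓)*(-15) = -3 - 5 = -8)
Z(w) = -8/w
(68 - 36) - 98*Z(2) = (68 - 36) - (-784)/2 = 32 - (-784)/2 = 32 - 98*(-4) = 32 + 392 = 424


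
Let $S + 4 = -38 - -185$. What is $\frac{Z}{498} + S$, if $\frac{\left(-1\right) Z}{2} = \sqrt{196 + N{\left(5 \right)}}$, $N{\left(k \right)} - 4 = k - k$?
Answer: $143 - \frac{10 \sqrt{2}}{249} \approx 142.94$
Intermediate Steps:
$N{\left(k \right)} = 4$ ($N{\left(k \right)} = 4 + \left(k - k\right) = 4 + 0 = 4$)
$Z = - 20 \sqrt{2}$ ($Z = - 2 \sqrt{196 + 4} = - 2 \sqrt{200} = - 2 \cdot 10 \sqrt{2} = - 20 \sqrt{2} \approx -28.284$)
$S = 143$ ($S = -4 - -147 = -4 + \left(-38 + 185\right) = -4 + 147 = 143$)
$\frac{Z}{498} + S = \frac{\left(-20\right) \sqrt{2}}{498} + 143 = - 20 \sqrt{2} \cdot \frac{1}{498} + 143 = - \frac{10 \sqrt{2}}{249} + 143 = 143 - \frac{10 \sqrt{2}}{249}$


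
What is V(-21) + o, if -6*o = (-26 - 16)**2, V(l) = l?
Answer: -315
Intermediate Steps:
o = -294 (o = -(-26 - 16)**2/6 = -1/6*(-42)**2 = -1/6*1764 = -294)
V(-21) + o = -21 - 294 = -315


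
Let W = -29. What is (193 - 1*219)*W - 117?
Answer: 637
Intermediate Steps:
(193 - 1*219)*W - 117 = (193 - 1*219)*(-29) - 117 = (193 - 219)*(-29) - 117 = -26*(-29) - 117 = 754 - 117 = 637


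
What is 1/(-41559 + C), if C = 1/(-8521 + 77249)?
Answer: -68728/2856266951 ≈ -2.4062e-5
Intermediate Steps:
C = 1/68728 ≈ 1.4550e-5
1/(-41559 + C) = 1/(-41559 + 1/68728) = 1/(-2856266951/68728) = -68728/2856266951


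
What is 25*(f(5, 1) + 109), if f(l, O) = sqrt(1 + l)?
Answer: 2725 + 25*sqrt(6) ≈ 2786.2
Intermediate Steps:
25*(f(5, 1) + 109) = 25*(sqrt(1 + 5) + 109) = 25*(sqrt(6) + 109) = 25*(109 + sqrt(6)) = 2725 + 25*sqrt(6)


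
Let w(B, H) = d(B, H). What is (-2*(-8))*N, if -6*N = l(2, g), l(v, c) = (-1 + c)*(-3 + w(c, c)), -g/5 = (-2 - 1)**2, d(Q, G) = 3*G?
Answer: -16928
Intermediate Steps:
w(B, H) = 3*H
g = -45 (g = -5*(-2 - 1)**2 = -5*(-3)**2 = -5*9 = -45)
l(v, c) = (-1 + c)*(-3 + 3*c)
N = -1058 (N = -(3 - 6*(-45) + 3*(-45)**2)/6 = -(3 + 270 + 3*2025)/6 = -(3 + 270 + 6075)/6 = -1/6*6348 = -1058)
(-2*(-8))*N = -2*(-8)*(-1058) = 16*(-1058) = -16928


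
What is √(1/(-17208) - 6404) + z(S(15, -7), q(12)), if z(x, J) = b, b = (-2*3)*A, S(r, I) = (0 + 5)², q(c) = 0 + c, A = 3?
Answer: -18 + I*√52675615774/2868 ≈ -18.0 + 80.025*I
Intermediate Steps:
q(c) = c
S(r, I) = 25 (S(r, I) = 5² = 25)
b = -18 (b = -2*3*3 = -6*3 = -18)
z(x, J) = -18
√(1/(-17208) - 6404) + z(S(15, -7), q(12)) = √(1/(-17208) - 6404) - 18 = √(-1/17208 - 6404) - 18 = √(-110200033/17208) - 18 = I*√52675615774/2868 - 18 = -18 + I*√52675615774/2868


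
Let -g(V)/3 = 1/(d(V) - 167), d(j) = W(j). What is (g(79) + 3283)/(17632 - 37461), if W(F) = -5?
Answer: -564679/3410588 ≈ -0.16557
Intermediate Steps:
d(j) = -5
g(V) = 3/172 (g(V) = -3/(-5 - 167) = -3/(-172) = -3*(-1/172) = 3/172)
(g(79) + 3283)/(17632 - 37461) = (3/172 + 3283)/(17632 - 37461) = (564679/172)/(-19829) = (564679/172)*(-1/19829) = -564679/3410588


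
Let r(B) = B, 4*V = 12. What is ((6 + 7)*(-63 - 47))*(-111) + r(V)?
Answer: 158733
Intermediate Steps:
V = 3 (V = (¼)*12 = 3)
((6 + 7)*(-63 - 47))*(-111) + r(V) = ((6 + 7)*(-63 - 47))*(-111) + 3 = (13*(-110))*(-111) + 3 = -1430*(-111) + 3 = 158730 + 3 = 158733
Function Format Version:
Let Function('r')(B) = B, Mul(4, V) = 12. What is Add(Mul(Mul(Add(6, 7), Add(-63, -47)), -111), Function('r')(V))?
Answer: 158733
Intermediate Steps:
V = 3 (V = Mul(Rational(1, 4), 12) = 3)
Add(Mul(Mul(Add(6, 7), Add(-63, -47)), -111), Function('r')(V)) = Add(Mul(Mul(Add(6, 7), Add(-63, -47)), -111), 3) = Add(Mul(Mul(13, -110), -111), 3) = Add(Mul(-1430, -111), 3) = Add(158730, 3) = 158733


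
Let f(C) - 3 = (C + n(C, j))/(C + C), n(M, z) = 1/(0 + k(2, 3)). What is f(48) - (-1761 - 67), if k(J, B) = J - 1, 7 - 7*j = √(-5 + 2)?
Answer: 175825/96 ≈ 1831.5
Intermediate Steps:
j = 1 - I*√3/7 (j = 1 - √(-5 + 2)/7 = 1 - I*√3/7 ≈ 1.0 - 0.24744*I)
k(J, B) = -1 + J
n(M, z) = 1 (n(M, z) = 1/(0 + (-1 + 2)) = 1/(0 + 1) = 1/1 = 1)
f(C) = 3 + (1 + C)/(2*C) (f(C) = 3 + (C + 1)/(C + C) = 3 + (1 + C)/((2*C)) = 3 + (1 + C)*(1/(2*C)) = 3 + (1 + C)/(2*C))
f(48) - (-1761 - 67) = (½)*(1 + 7*48)/48 - (-1761 - 67) = (½)*(1/48)*(1 + 336) - 1*(-1828) = (½)*(1/48)*337 + 1828 = 337/96 + 1828 = 175825/96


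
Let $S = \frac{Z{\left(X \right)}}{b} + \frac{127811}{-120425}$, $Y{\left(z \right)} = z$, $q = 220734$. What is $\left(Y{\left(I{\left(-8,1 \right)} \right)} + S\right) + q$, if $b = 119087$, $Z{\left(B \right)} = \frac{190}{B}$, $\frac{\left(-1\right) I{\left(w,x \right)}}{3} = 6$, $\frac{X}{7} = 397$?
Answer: $\frac{8796325367313604747}{39853783438525} \approx 2.2072 \cdot 10^{5}$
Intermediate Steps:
$X = 2779$ ($X = 7 \cdot 397 = 2779$)
$I{\left(w,x \right)} = -18$ ($I{\left(w,x \right)} = \left(-3\right) 6 = -18$)
$S = - \frac{42298103879153}{39853783438525}$ ($S = \frac{190 \cdot \frac{1}{2779}}{119087} + \frac{127811}{-120425} = 190 \cdot \frac{1}{2779} \cdot \frac{1}{119087} + 127811 \left(- \frac{1}{120425}\right) = \frac{190}{2779} \cdot \frac{1}{119087} - \frac{127811}{120425} = \frac{190}{330942773} - \frac{127811}{120425} = - \frac{42298103879153}{39853783438525} \approx -1.0613$)
$\left(Y{\left(I{\left(-8,1 \right)} \right)} + S\right) + q = \left(-18 - \frac{42298103879153}{39853783438525}\right) + 220734 = - \frac{759666205772603}{39853783438525} + 220734 = \frac{8796325367313604747}{39853783438525}$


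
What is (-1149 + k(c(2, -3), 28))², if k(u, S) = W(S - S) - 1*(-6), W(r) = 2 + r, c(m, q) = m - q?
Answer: 1301881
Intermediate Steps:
k(u, S) = 8 (k(u, S) = (2 + (S - S)) - 1*(-6) = (2 + 0) + 6 = 2 + 6 = 8)
(-1149 + k(c(2, -3), 28))² = (-1149 + 8)² = (-1141)² = 1301881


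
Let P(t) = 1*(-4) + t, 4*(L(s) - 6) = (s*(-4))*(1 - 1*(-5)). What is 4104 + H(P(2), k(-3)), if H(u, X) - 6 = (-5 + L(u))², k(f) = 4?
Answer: 4279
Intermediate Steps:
L(s) = 6 - 6*s (L(s) = 6 + ((s*(-4))*(1 - 1*(-5)))/4 = 6 + ((-4*s)*(1 + 5))/4 = 6 + (-4*s*6)/4 = 6 + (-24*s)/4 = 6 - 6*s)
P(t) = -4 + t
H(u, X) = 6 + (1 - 6*u)² (H(u, X) = 6 + (-5 + (6 - 6*u))² = 6 + (1 - 6*u)²)
4104 + H(P(2), k(-3)) = 4104 + (6 + (-1 + 6*(-4 + 2))²) = 4104 + (6 + (-1 + 6*(-2))²) = 4104 + (6 + (-1 - 12)²) = 4104 + (6 + (-13)²) = 4104 + (6 + 169) = 4104 + 175 = 4279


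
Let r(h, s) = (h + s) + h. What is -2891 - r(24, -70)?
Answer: -2869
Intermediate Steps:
r(h, s) = s + 2*h
-2891 - r(24, -70) = -2891 - (-70 + 2*24) = -2891 - (-70 + 48) = -2891 - 1*(-22) = -2891 + 22 = -2869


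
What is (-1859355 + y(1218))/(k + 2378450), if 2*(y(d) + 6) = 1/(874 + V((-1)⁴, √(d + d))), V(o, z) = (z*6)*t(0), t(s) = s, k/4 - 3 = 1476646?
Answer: -3250163027/14482260408 ≈ -0.22442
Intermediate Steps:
k = 5906596 (k = 12 + 4*1476646 = 12 + 5906584 = 5906596)
V(o, z) = 0 (V(o, z) = (z*6)*0 = (6*z)*0 = 0)
y(d) = -10487/1748 (y(d) = -6 + 1/(2*(874 + 0)) = -6 + (½)/874 = -6 + (½)*(1/874) = -6 + 1/1748 = -10487/1748)
(-1859355 + y(1218))/(k + 2378450) = (-1859355 - 10487/1748)/(5906596 + 2378450) = -3250163027/1748/8285046 = -3250163027/1748*1/8285046 = -3250163027/14482260408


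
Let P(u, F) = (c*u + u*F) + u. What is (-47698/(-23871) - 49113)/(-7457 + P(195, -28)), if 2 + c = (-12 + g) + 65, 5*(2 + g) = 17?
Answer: 1172328725/59772984 ≈ 19.613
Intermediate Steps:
g = 7/5 (g = -2 + (⅕)*17 = -2 + 17/5 = 7/5 ≈ 1.4000)
c = 262/5 (c = -2 + ((-12 + 7/5) + 65) = -2 + (-53/5 + 65) = -2 + 272/5 = 262/5 ≈ 52.400)
P(u, F) = 267*u/5 + F*u (P(u, F) = (262*u/5 + u*F) + u = (262*u/5 + F*u) + u = 267*u/5 + F*u)
(-47698/(-23871) - 49113)/(-7457 + P(195, -28)) = (-47698/(-23871) - 49113)/(-7457 + (⅕)*195*(267 + 5*(-28))) = (-47698*(-1/23871) - 49113)/(-7457 + (⅕)*195*(267 - 140)) = (47698/23871 - 49113)/(-7457 + (⅕)*195*127) = -1172328725/(23871*(-7457 + 4953)) = -1172328725/23871/(-2504) = -1172328725/23871*(-1/2504) = 1172328725/59772984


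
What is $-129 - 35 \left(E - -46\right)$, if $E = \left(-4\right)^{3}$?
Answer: $501$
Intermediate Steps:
$E = -64$
$-129 - 35 \left(E - -46\right) = -129 - 35 \left(-64 - -46\right) = -129 - 35 \left(-64 + 46\right) = -129 - -630 = -129 + 630 = 501$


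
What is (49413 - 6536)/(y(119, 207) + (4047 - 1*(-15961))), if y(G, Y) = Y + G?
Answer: 42877/20334 ≈ 2.1086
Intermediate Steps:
y(G, Y) = G + Y
(49413 - 6536)/(y(119, 207) + (4047 - 1*(-15961))) = (49413 - 6536)/((119 + 207) + (4047 - 1*(-15961))) = 42877/(326 + (4047 + 15961)) = 42877/(326 + 20008) = 42877/20334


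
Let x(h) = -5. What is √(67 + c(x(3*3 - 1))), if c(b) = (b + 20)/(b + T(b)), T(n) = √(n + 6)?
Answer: √253/2 ≈ 7.9530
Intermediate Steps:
T(n) = √(6 + n)
c(b) = (20 + b)/(b + √(6 + b)) (c(b) = (b + 20)/(b + √(6 + b)) = (20 + b)/(b + √(6 + b)))
√(67 + c(x(3*3 - 1))) = √(67 + (20 - 5)/(-5 + √(6 - 5))) = √(67 + 15/(-5 + √1)) = √(67 + 15/(-5 + 1)) = √(67 + 15/(-4)) = √(67 - ¼*15) = √(67 - 15/4) = √(253/4) = √253/2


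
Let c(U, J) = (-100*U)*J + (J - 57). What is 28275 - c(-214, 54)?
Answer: -1127322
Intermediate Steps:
c(U, J) = -57 + J - 100*J*U (c(U, J) = -100*J*U + (-57 + J) = -57 + J - 100*J*U)
28275 - c(-214, 54) = 28275 - (-57 + 54 - 100*54*(-214)) = 28275 - (-57 + 54 + 1155600) = 28275 - 1*1155597 = 28275 - 1155597 = -1127322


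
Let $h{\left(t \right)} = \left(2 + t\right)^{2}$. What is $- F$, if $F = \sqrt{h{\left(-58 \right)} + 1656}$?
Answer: $- 2 \sqrt{1198} \approx -69.224$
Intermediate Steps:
$F = 2 \sqrt{1198}$ ($F = \sqrt{\left(2 - 58\right)^{2} + 1656} = \sqrt{\left(-56\right)^{2} + 1656} = \sqrt{3136 + 1656} = \sqrt{4792} = 2 \sqrt{1198} \approx 69.224$)
$- F = - 2 \sqrt{1198}$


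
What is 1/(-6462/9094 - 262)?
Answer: -4547/1194545 ≈ -0.0038065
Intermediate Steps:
1/(-6462/9094 - 262) = 1/(-6462*1/9094 - 262) = 1/(-3231/4547 - 262) = 1/(-1194545/4547) = -4547/1194545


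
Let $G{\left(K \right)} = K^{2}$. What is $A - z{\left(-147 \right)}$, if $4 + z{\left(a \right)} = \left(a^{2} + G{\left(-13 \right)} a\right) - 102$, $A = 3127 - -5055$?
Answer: $11522$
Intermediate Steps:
$A = 8182$ ($A = 3127 + 5055 = 8182$)
$z{\left(a \right)} = -106 + a^{2} + 169 a$ ($z{\left(a \right)} = -4 - \left(102 - a^{2} - \left(-13\right)^{2} a\right) = -4 - \left(102 - a^{2} - 169 a\right) = -4 + \left(-102 + a^{2} + 169 a\right) = -106 + a^{2} + 169 a$)
$A - z{\left(-147 \right)} = 8182 - \left(-106 + \left(-147\right)^{2} + 169 \left(-147\right)\right) = 8182 - \left(-106 + 21609 - 24843\right) = 8182 - -3340 = 8182 + 3340 = 11522$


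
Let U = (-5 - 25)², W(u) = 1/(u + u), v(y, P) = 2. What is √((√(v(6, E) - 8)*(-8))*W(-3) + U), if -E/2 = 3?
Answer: 2*√(2025 + 3*I*√6)/3 ≈ 30.0 + 0.054433*I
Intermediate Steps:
E = -6 (E = -2*3 = -6)
W(u) = 1/(2*u)
U = 900 (U = (-30)² = 900)
√((√(v(6, E) - 8)*(-8))*W(-3) + U) = √((√(2 - 8)*(-8))*((½)/(-3)) + 900) = √((√(-6)*(-8))*((½)*(-⅓)) + 900) = √(((I*√6)*(-8))*(-⅙) + 900) = √(-8*I*√6*(-⅙) + 900) = √(4*I*√6/3 + 900) = √(900 + 4*I*√6/3)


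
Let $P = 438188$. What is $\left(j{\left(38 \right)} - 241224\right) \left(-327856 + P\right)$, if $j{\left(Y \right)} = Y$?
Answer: $-26610533752$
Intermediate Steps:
$\left(j{\left(38 \right)} - 241224\right) \left(-327856 + P\right) = \left(38 - 241224\right) \left(-327856 + 438188\right) = \left(-241186\right) 110332 = -26610533752$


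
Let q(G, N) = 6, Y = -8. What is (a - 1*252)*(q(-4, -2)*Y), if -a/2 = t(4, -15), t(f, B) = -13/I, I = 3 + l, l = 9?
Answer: 11992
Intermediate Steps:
I = 12 (I = 3 + 9 = 12)
t(f, B) = -13/12
a = 13/6 (a = -2*(-13/12) = 13/6 ≈ 2.1667)
(a - 1*252)*(q(-4, -2)*Y) = (13/6 - 1*252)*(6*(-8)) = (13/6 - 252)*(-48) = -1499/6*(-48) = 11992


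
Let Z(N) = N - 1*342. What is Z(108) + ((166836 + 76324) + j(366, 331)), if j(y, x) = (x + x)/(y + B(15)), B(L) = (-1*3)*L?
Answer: 77979908/321 ≈ 2.4293e+5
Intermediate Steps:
B(L) = -3*L
Z(N) = -342 + N (Z(N) = N - 342 = -342 + N)
j(y, x) = 2*x/(-45 + y) (j(y, x) = (x + x)/(y - 3*15) = (2*x)/(y - 45) = (2*x)/(-45 + y) = 2*x/(-45 + y))
Z(108) + ((166836 + 76324) + j(366, 331)) = (-342 + 108) + ((166836 + 76324) + 2*331/(-45 + 366)) = -234 + (243160 + 2*331/321) = -234 + (243160 + 2*331*(1/321)) = -234 + (243160 + 662/321) = -234 + 78055022/321 = 77979908/321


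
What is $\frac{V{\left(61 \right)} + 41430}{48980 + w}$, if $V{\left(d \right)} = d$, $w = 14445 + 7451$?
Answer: $\frac{41491}{70876} \approx 0.5854$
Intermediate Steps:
$w = 21896$
$\frac{V{\left(61 \right)} + 41430}{48980 + w} = \frac{61 + 41430}{48980 + 21896} = \frac{41491}{70876}$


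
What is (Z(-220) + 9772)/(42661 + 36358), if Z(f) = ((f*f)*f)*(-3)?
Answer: 31953772/79019 ≈ 404.38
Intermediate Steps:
Z(f) = -3*f³ (Z(f) = (f²*f)*(-3) = f³*(-3) = -3*f³)
(Z(-220) + 9772)/(42661 + 36358) = (-3*(-220)³ + 9772)/(42661 + 36358) = (-3*(-10648000) + 9772)/79019 = (31944000 + 9772)*(1/79019) = 31953772*(1/79019) = 31953772/79019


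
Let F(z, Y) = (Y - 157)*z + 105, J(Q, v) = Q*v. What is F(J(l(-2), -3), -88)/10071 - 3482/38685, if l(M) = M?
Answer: -9763583/43288515 ≈ -0.22555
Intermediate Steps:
F(z, Y) = 105 + z*(-157 + Y) (F(z, Y) = (-157 + Y)*z + 105 = z*(-157 + Y) + 105 = 105 + z*(-157 + Y))
F(J(l(-2), -3), -88)/10071 - 3482/38685 = (105 - (-314)*(-3) - (-176)*(-3))/10071 - 3482/38685 = (105 - 157*6 - 88*6)*(1/10071) - 3482*1/38685 = (105 - 942 - 528)*(1/10071) - 3482/38685 = -1365*1/10071 - 3482/38685 = -455/3357 - 3482/38685 = -9763583/43288515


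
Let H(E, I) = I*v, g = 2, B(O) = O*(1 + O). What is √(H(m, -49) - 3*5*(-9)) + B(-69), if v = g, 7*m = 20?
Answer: 4692 + √37 ≈ 4698.1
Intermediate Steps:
m = 20/7 (m = (⅐)*20 = 20/7 ≈ 2.8571)
v = 2
H(E, I) = 2*I (H(E, I) = I*2 = 2*I)
√(H(m, -49) - 3*5*(-9)) + B(-69) = √(2*(-49) - 3*5*(-9)) - 69*(1 - 69) = √(-98 - 15*(-9)) - 69*(-68) = √(-98 + 135) + 4692 = √37 + 4692 = 4692 + √37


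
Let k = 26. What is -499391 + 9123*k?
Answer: -262193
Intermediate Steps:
-499391 + 9123*k = -499391 + 9123*26 = -499391 + 237198 = -262193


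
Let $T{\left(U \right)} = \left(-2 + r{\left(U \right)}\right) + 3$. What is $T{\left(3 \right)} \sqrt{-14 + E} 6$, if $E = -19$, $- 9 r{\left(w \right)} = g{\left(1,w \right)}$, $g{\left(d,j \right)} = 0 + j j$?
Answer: $0$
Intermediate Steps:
$g{\left(d,j \right)} = j^{2}$ ($g{\left(d,j \right)} = 0 + j^{2} = j^{2}$)
$r{\left(w \right)} = - \frac{w^{2}}{9}$
$T{\left(U \right)} = 1 - \frac{U^{2}}{9}$ ($T{\left(U \right)} = \left(-2 - \frac{U^{2}}{9}\right) + 3 = 1 - \frac{U^{2}}{9}$)
$T{\left(3 \right)} \sqrt{-14 + E} 6 = \left(1 - \frac{3^{2}}{9}\right) \sqrt{-14 - 19} \cdot 6 = \left(1 - 1\right) \sqrt{-33} \cdot 6 = \left(1 - 1\right) i \sqrt{33} \cdot 6 = 0 i \sqrt{33} \cdot 6 = 0 \cdot 6 = 0$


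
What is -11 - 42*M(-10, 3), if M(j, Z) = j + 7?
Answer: 115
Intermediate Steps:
M(j, Z) = 7 + j
-11 - 42*M(-10, 3) = -11 - 42*(7 - 10) = -11 - 42*(-3) = -11 + 126 = 115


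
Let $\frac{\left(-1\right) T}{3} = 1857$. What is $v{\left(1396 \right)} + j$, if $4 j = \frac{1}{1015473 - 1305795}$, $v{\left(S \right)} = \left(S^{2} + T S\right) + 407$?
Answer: $- \frac{6767862206185}{1161288} \approx -5.8279 \cdot 10^{6}$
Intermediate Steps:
$T = -5571$ ($T = \left(-3\right) 1857 = -5571$)
$v{\left(S \right)} = 407 + S^{2} - 5571 S$ ($v{\left(S \right)} = \left(S^{2} - 5571 S\right) + 407 = 407 + S^{2} - 5571 S$)
$j = - \frac{1}{1161288}$ ($j = \frac{1}{4 \left(1015473 - 1305795\right)} = \frac{1}{4 \left(-290322\right)} = \frac{1}{4} \left(- \frac{1}{290322}\right) = - \frac{1}{1161288} \approx -8.6111 \cdot 10^{-7}$)
$v{\left(1396 \right)} + j = \left(407 + 1396^{2} - 7777116\right) - \frac{1}{1161288} = \left(407 + 1948816 - 7777116\right) - \frac{1}{1161288} = -5827893 - \frac{1}{1161288} = - \frac{6767862206185}{1161288}$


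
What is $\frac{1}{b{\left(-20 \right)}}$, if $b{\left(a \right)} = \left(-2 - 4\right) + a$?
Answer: $- \frac{1}{26} \approx -0.038462$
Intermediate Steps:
$b{\left(a \right)} = -6 + a$
$\frac{1}{b{\left(-20 \right)}} = \frac{1}{-6 - 20} = \frac{1}{-26} = - \frac{1}{26}$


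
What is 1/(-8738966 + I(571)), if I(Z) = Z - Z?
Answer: -1/8738966 ≈ -1.1443e-7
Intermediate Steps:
I(Z) = 0
1/(-8738966 + I(571)) = 1/(-8738966 + 0) = 1/(-8738966) = -1/8738966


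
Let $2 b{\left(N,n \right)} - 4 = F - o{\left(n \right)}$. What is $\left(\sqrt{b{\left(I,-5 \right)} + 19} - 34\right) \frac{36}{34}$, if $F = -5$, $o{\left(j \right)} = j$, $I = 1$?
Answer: $-36 + \frac{18 \sqrt{21}}{17} \approx -31.148$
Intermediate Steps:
$b{\left(N,n \right)} = - \frac{1}{2} - \frac{n}{2}$ ($b{\left(N,n \right)} = 2 + \frac{-5 - n}{2} = 2 - \left(\frac{5}{2} + \frac{n}{2}\right) = - \frac{1}{2} - \frac{n}{2}$)
$\left(\sqrt{b{\left(I,-5 \right)} + 19} - 34\right) \frac{36}{34} = \left(\sqrt{\left(- \frac{1}{2} - - \frac{5}{2}\right) + 19} - 34\right) \frac{36}{34} = \left(\sqrt{\left(- \frac{1}{2} + \frac{5}{2}\right) + 19} - 34\right) 36 \cdot \frac{1}{34} = \left(\sqrt{2 + 19} - 34\right) \frac{18}{17} = \left(\sqrt{21} - 34\right) \frac{18}{17} = \left(-34 + \sqrt{21}\right) \frac{18}{17} = -36 + \frac{18 \sqrt{21}}{17}$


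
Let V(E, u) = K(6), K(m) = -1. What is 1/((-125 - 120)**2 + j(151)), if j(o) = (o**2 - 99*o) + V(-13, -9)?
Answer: 1/67876 ≈ 1.4733e-5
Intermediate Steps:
V(E, u) = -1
j(o) = -1 + o**2 - 99*o (j(o) = (o**2 - 99*o) - 1 = -1 + o**2 - 99*o)
1/((-125 - 120)**2 + j(151)) = 1/((-125 - 120)**2 + (-1 + 151**2 - 99*151)) = 1/((-245)**2 + (-1 + 22801 - 14949)) = 1/(60025 + 7851) = 1/67876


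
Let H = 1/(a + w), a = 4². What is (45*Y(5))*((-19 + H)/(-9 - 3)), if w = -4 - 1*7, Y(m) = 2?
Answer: 141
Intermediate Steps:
a = 16
w = -11 (w = -4 - 7 = -11)
H = ⅕ (H = 1/(16 - 11) = 1/5 = ⅕ ≈ 0.20000)
(45*Y(5))*((-19 + H)/(-9 - 3)) = (45*2)*((-19 + ⅕)/(-9 - 3)) = 90*(-94/5/(-12)) = 90*(-94/5*(-1/12)) = 90*(47/30) = 141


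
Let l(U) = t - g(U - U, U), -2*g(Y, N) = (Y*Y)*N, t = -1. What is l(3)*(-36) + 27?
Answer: 63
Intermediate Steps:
g(Y, N) = -N*Y²/2 (g(Y, N) = -Y*Y*N/2 = -Y²*N/2 = -N*Y²/2)
l(U) = -1 (l(U) = -1 - (-1)*U*(U - U)²/2 = -1 - (-1)*U*0²/2 = -1 - (-1)*U*0/2 = -1 - 1*0 = -1 + 0 = -1)
l(3)*(-36) + 27 = -1*(-36) + 27 = 36 + 27 = 63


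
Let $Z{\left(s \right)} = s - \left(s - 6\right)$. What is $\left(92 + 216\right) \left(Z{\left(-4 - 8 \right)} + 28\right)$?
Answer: $10472$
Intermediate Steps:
$Z{\left(s \right)} = 6$ ($Z{\left(s \right)} = s - \left(s - 6\right) = s - \left(-6 + s\right) = 6$)
$\left(92 + 216\right) \left(Z{\left(-4 - 8 \right)} + 28\right) = \left(92 + 216\right) \left(6 + 28\right) = 308 \cdot 34 = 10472$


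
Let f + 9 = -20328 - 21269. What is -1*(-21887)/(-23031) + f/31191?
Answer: -546968401/239453307 ≈ -2.2842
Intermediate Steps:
f = -41606 (f = -9 + (-20328 - 21269) = -9 - 41597 = -41606)
-1*(-21887)/(-23031) + f/31191 = -1*(-21887)/(-23031) - 41606/31191 = 21887*(-1/23031) - 41606*1/31191 = -21887/23031 - 41606/31191 = -546968401/239453307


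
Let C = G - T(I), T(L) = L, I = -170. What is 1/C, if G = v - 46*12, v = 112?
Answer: -1/270 ≈ -0.0037037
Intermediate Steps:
G = -440 (G = 112 - 46*12 = 112 - 552 = -440)
C = -270 (C = -440 - 1*(-170) = -440 + 170 = -270)
1/C = 1/(-270) = -1/270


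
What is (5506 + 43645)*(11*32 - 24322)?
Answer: -1178149470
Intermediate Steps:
(5506 + 43645)*(11*32 - 24322) = 49151*(352 - 24322) = 49151*(-23970) = -1178149470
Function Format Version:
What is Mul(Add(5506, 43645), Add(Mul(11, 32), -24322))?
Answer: -1178149470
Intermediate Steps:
Mul(Add(5506, 43645), Add(Mul(11, 32), -24322)) = Mul(49151, Add(352, -24322)) = Mul(49151, -23970) = -1178149470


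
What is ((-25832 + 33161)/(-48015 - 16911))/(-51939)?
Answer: 2443/1124063838 ≈ 2.1734e-6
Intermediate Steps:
((-25832 + 33161)/(-48015 - 16911))/(-51939) = (7329/(-64926))*(-1/51939) = (7329*(-1/64926))*(-1/51939) = -2443/21642*(-1/51939) = 2443/1124063838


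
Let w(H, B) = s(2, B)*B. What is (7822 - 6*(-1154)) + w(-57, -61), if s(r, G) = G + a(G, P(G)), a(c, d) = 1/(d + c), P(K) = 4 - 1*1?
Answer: 1071147/58 ≈ 18468.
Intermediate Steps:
P(K) = 3 (P(K) = 4 - 1 = 3)
a(c, d) = 1/(c + d)
s(r, G) = G + 1/(3 + G) (s(r, G) = G + 1/(G + 3) = G + 1/(3 + G))
w(H, B) = B*(1 + B*(3 + B))/(3 + B) (w(H, B) = ((1 + B*(3 + B))/(3 + B))*B = B*(1 + B*(3 + B))/(3 + B))
(7822 - 6*(-1154)) + w(-57, -61) = (7822 - 6*(-1154)) - 61*(1 - 61*(3 - 61))/(3 - 61) = (7822 + 6924) - 61*(1 - 61*(-58))/(-58) = 14746 - 61*(-1/58)*(1 + 3538) = 14746 - 61*(-1/58)*3539 = 14746 + 215879/58 = 1071147/58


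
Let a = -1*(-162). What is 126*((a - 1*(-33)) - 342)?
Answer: -18522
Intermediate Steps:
a = 162
126*((a - 1*(-33)) - 342) = 126*((162 - 1*(-33)) - 342) = 126*((162 + 33) - 342) = 126*(195 - 342) = 126*(-147) = -18522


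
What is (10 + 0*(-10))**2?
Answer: 100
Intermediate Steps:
(10 + 0*(-10))**2 = (10 + 0)**2 = 10**2 = 100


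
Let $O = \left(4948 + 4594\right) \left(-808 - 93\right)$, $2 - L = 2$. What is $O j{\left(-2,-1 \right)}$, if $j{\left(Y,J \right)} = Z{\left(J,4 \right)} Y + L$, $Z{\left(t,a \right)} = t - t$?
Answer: $0$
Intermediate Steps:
$Z{\left(t,a \right)} = 0$
$L = 0$ ($L = 2 - 2 = 0$)
$O = -8597342$ ($O = 9542 \left(-901\right) = -8597342$)
$j{\left(Y,J \right)} = 0$ ($j{\left(Y,J \right)} = 0 Y + 0 = 0 + 0 = 0$)
$O j{\left(-2,-1 \right)} = \left(-8597342\right) 0 = 0$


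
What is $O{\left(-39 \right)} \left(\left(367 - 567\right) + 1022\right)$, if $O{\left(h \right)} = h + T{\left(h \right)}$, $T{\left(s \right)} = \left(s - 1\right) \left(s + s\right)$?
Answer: $2532582$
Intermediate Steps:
$T{\left(s \right)} = 2 s \left(-1 + s\right)$ ($T{\left(s \right)} = \left(-1 + s\right) 2 s = 2 s \left(-1 + s\right)$)
$O{\left(h \right)} = h + 2 h \left(-1 + h\right)$
$O{\left(-39 \right)} \left(\left(367 - 567\right) + 1022\right) = - 39 \left(-1 + 2 \left(-39\right)\right) \left(\left(367 - 567\right) + 1022\right) = - 39 \left(-1 - 78\right) \left(-200 + 1022\right) = \left(-39\right) \left(-79\right) 822 = 3081 \cdot 822 = 2532582$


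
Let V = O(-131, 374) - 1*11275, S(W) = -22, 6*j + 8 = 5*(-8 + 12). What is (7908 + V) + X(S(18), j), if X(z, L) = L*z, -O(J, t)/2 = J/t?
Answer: -637726/187 ≈ -3410.3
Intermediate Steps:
j = 2 (j = -4/3 + (5*(-8 + 12))/6 = -4/3 + (5*4)/6 = -4/3 + (⅙)*20 = -4/3 + 10/3 = 2)
O(J, t) = -2*J/t
V = -2108294/187 (V = -2*(-131)/374 - 1*11275 = -2*(-131)*1/374 - 11275 = 131/187 - 11275 = -2108294/187 ≈ -11274.)
(7908 + V) + X(S(18), j) = (7908 - 2108294/187) + 2*(-22) = -629498/187 - 44 = -637726/187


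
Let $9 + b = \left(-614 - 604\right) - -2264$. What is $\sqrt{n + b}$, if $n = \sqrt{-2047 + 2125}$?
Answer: $\sqrt{1037 + \sqrt{78}} \approx 32.339$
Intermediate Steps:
$b = 1037$ ($b = -9 - -1046 = -9 + \left(\left(-614 - 604\right) + 2264\right) = -9 + \left(-1218 + 2264\right) = -9 + 1046 = 1037$)
$n = \sqrt{78} \approx 8.8318$
$\sqrt{n + b} = \sqrt{\sqrt{78} + 1037} = \sqrt{1037 + \sqrt{78}}$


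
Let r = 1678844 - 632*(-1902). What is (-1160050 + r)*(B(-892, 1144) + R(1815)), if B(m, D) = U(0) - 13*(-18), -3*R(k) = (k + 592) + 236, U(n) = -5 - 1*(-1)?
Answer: -1120278558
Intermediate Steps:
U(n) = -4 (U(n) = -5 + 1 = -4)
R(k) = -276 - k/3 (R(k) = -((k + 592) + 236)/3 = -((592 + k) + 236)/3 = -(828 + k)/3 = -276 - k/3)
B(m, D) = 230 (B(m, D) = -4 - 13*(-18) = -4 + 234 = 230)
r = 2880908 (r = 1678844 - 1*(-1202064) = 1678844 + 1202064 = 2880908)
(-1160050 + r)*(B(-892, 1144) + R(1815)) = (-1160050 + 2880908)*(230 + (-276 - ⅓*1815)) = 1720858*(230 + (-276 - 605)) = 1720858*(230 - 881) = 1720858*(-651) = -1120278558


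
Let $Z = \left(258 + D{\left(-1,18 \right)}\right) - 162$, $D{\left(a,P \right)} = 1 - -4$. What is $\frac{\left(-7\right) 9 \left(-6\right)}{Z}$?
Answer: $\frac{378}{101} \approx 3.7426$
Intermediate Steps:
$D{\left(a,P \right)} = 5$ ($D{\left(a,P \right)} = 1 + 4 = 5$)
$Z = 101$ ($Z = \left(258 + 5\right) - 162 = 263 - 162 = 101$)
$\frac{\left(-7\right) 9 \left(-6\right)}{Z} = \frac{\left(-7\right) 9 \left(-6\right)}{101} = \left(-63\right) \left(-6\right) \frac{1}{101} = 378 \cdot \frac{1}{101} = \frac{378}{101}$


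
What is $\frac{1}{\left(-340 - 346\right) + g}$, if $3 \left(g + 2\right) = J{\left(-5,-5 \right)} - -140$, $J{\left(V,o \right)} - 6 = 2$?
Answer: $- \frac{3}{1916} \approx -0.0015658$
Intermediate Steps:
$J{\left(V,o \right)} = 8$ ($J{\left(V,o \right)} = 6 + 2 = 8$)
$g = \frac{142}{3}$ ($g = -2 + \frac{8 - -140}{3} = -2 + \frac{8 + 140}{3} = -2 + \frac{1}{3} \cdot 148 = -2 + \frac{148}{3} = \frac{142}{3} \approx 47.333$)
$\frac{1}{\left(-340 - 346\right) + g} = \frac{1}{\left(-340 - 346\right) + \frac{142}{3}} = \frac{1}{-686 + \frac{142}{3}} = \frac{1}{- \frac{1916}{3}} = - \frac{3}{1916}$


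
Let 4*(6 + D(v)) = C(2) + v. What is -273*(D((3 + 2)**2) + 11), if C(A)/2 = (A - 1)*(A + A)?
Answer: -14469/4 ≈ -3617.3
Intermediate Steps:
C(A) = 4*A*(-1 + A) (C(A) = 2*((A - 1)*(A + A)) = 2*((-1 + A)*(2*A)) = 2*(2*A*(-1 + A)) = 4*A*(-1 + A))
D(v) = -4 + v/4 (D(v) = -6 + (4*2*(-1 + 2) + v)/4 = -6 + (4*2*1 + v)/4 = -6 + (8 + v)/4 = -6 + (2 + v/4) = -4 + v/4)
-273*(D((3 + 2)**2) + 11) = -273*((-4 + (3 + 2)**2/4) + 11) = -273*((-4 + (1/4)*5**2) + 11) = -273*((-4 + (1/4)*25) + 11) = -273*((-4 + 25/4) + 11) = -273*(9/4 + 11) = -273*53/4 = -14469/4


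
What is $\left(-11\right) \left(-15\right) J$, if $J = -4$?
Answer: $-660$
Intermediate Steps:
$\left(-11\right) \left(-15\right) J = \left(-11\right) \left(-15\right) \left(-4\right) = 165 \left(-4\right) = -660$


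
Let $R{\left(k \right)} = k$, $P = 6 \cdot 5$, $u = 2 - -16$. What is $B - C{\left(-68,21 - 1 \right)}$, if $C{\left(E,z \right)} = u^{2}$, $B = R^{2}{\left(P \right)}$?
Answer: $576$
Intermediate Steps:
$u = 18$ ($u = 2 + 16 = 18$)
$P = 30$
$B = 900$ ($B = 30^{2} = 900$)
$C{\left(E,z \right)} = 324$ ($C{\left(E,z \right)} = 18^{2} = 324$)
$B - C{\left(-68,21 - 1 \right)} = 900 - 324 = 576$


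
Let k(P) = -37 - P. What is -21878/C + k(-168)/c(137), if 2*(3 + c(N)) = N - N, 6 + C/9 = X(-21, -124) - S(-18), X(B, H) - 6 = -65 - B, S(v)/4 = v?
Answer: -16441/126 ≈ -130.48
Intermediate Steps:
S(v) = 4*v
X(B, H) = -59 - B (X(B, H) = 6 + (-65 - B) = -59 - B)
C = 252 (C = -54 + 9*((-59 - 1*(-21)) - 4*(-18)) = -54 + 9*((-59 + 21) - 1*(-72)) = -54 + 9*(-38 + 72) = -54 + 9*34 = -54 + 306 = 252)
c(N) = -3 (c(N) = -3 + (N - N)/2 = -3 + (½)*0 = -3 + 0 = -3)
-21878/C + k(-168)/c(137) = -21878/252 + (-37 - 1*(-168))/(-3) = -21878*1/252 + (-37 + 168)*(-⅓) = -10939/126 + 131*(-⅓) = -10939/126 - 131/3 = -16441/126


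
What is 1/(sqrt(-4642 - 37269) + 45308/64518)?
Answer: 730795386/43614905371507 - 1040643081*I*sqrt(41911)/43614905371507 ≈ 1.6756e-5 - 0.0048846*I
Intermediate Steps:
1/(sqrt(-4642 - 37269) + 45308/64518) = 1/(sqrt(-41911) + 45308*(1/64518)) = 1/(I*sqrt(41911) + 22654/32259) = 1/(22654/32259 + I*sqrt(41911))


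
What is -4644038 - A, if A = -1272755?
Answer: -3371283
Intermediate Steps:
-4644038 - A = -4644038 - 1*(-1272755) = -4644038 + 1272755 = -3371283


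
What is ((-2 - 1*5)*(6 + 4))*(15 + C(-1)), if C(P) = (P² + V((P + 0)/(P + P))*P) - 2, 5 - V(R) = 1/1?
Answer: -700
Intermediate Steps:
V(R) = 4 (V(R) = 5 - 1/1 = 5 - 1 = 4)
C(P) = -2 + P² + 4*P (C(P) = (P² + 4*P) - 2 = -2 + P² + 4*P)
((-2 - 1*5)*(6 + 4))*(15 + C(-1)) = ((-2 - 1*5)*(6 + 4))*(15 + (-2 + (-1)² + 4*(-1))) = ((-2 - 5)*10)*(15 + (-2 + 1 - 4)) = (-7*10)*(15 - 5) = -70*10 = -700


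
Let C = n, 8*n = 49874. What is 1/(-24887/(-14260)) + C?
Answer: 620664159/99548 ≈ 6234.8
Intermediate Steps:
n = 24937/4 (n = (⅛)*49874 = 24937/4 ≈ 6234.3)
C = 24937/4 ≈ 6234.3
1/(-24887/(-14260)) + C = 1/(-24887/(-14260)) + 24937/4 = 1/(-24887*(-1/14260)) + 24937/4 = 1/(24887/14260) + 24937/4 = 14260/24887 + 24937/4 = 620664159/99548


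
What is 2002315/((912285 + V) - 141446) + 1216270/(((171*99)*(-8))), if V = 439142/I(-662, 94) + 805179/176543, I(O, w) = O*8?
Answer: -2831585337752125603/443625619947500052 ≈ -6.3828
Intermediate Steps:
I(O, w) = 8*O
V = -36631609061/467485864 (V = 439142/((8*(-662))) + 805179/176543 = 439142/(-5296) + 805179*(1/176543) = 439142*(-1/5296) + 805179/176543 = -219571/2648 + 805179/176543 = -36631609061/467485864 ≈ -78.359)
2002315/((912285 + V) - 141446) + 1216270/(((171*99)*(-8))) = 2002315/((912285 - 36631609061/467485864) - 141446) + 1216270/(((171*99)*(-8))) = 2002315/(426443709830179/467485864 - 141446) + 1216270/((16929*(-8))) = 2002315/(360319704310835/467485864) + 1216270/(-135432) = 2002315*(467485864/360319704310835) + 1216270*(-1/135432) = 187210791555032/72063940862167 - 55285/6156 = -2831585337752125603/443625619947500052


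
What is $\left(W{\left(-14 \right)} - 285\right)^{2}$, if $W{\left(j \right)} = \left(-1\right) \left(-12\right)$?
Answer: $74529$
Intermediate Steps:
$W{\left(j \right)} = 12$
$\left(W{\left(-14 \right)} - 285\right)^{2} = \left(12 - 285\right)^{2} = \left(-273\right)^{2} = 74529$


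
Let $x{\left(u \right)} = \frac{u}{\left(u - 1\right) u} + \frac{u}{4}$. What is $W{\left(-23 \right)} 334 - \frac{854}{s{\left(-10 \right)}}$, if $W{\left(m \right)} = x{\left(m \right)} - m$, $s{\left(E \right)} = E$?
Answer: $\frac{349979}{60} \approx 5833.0$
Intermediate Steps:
$x{\left(u \right)} = \frac{1}{-1 + u} + \frac{u}{4}$ ($x{\left(u \right)} = \frac{u}{\left(-1 + u\right) u} + u \frac{1}{4} = \frac{u}{u \left(-1 + u\right)} + \frac{u}{4} = u \frac{1}{u \left(-1 + u\right)} + \frac{u}{4} = \frac{1}{-1 + u} + \frac{u}{4}$)
$W{\left(m \right)} = - m + \frac{4 + m^{2} - m}{4 \left(-1 + m\right)}$ ($W{\left(m \right)} = \frac{4 + m^{2} - m}{4 \left(-1 + m\right)} - m = - m + \frac{4 + m^{2} - m}{4 \left(-1 + m\right)}$)
$W{\left(-23 \right)} 334 - \frac{854}{s{\left(-10 \right)}} = \frac{4 - 3 \left(-23\right)^{2} + 3 \left(-23\right)}{4 \left(-1 - 23\right)} 334 - \frac{854}{-10} = \frac{4 - 1587 - 69}{4 \left(-24\right)} 334 - - \frac{427}{5} = \frac{1}{4} \left(- \frac{1}{24}\right) \left(4 - 1587 - 69\right) 334 + \frac{427}{5} = \frac{1}{4} \left(- \frac{1}{24}\right) \left(-1652\right) 334 + \frac{427}{5} = \frac{413}{24} \cdot 334 + \frac{427}{5} = \frac{68971}{12} + \frac{427}{5} = \frac{349979}{60}$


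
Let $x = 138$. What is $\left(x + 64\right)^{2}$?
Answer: $40804$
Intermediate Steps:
$\left(x + 64\right)^{2} = \left(138 + 64\right)^{2} = 202^{2} = 40804$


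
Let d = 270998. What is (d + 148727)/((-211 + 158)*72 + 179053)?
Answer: 419725/175237 ≈ 2.3952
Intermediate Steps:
(d + 148727)/((-211 + 158)*72 + 179053) = (270998 + 148727)/((-211 + 158)*72 + 179053) = 419725/(-53*72 + 179053) = 419725/(-3816 + 179053) = 419725/175237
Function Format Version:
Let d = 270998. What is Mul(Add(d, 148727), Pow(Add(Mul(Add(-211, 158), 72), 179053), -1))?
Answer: Rational(419725, 175237) ≈ 2.3952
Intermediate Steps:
Mul(Add(d, 148727), Pow(Add(Mul(Add(-211, 158), 72), 179053), -1)) = Mul(Add(270998, 148727), Pow(Add(Mul(Add(-211, 158), 72), 179053), -1)) = Mul(419725, Pow(Add(Mul(-53, 72), 179053), -1)) = Mul(419725, Pow(Add(-3816, 179053), -1)) = Mul(419725, Pow(175237, -1)) = Mul(419725, Rational(1, 175237)) = Rational(419725, 175237)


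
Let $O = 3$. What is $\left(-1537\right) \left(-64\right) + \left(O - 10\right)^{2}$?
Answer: $98417$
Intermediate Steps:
$\left(-1537\right) \left(-64\right) + \left(O - 10\right)^{2} = \left(-1537\right) \left(-64\right) + \left(3 - 10\right)^{2} = 98368 + \left(-7\right)^{2} = 98368 + 49 = 98417$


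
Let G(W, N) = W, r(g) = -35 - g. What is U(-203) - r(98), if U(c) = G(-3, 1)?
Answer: 130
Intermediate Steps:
U(c) = -3
U(-203) - r(98) = -3 - (-35 - 1*98) = -3 - (-35 - 98) = -3 - 1*(-133) = -3 + 133 = 130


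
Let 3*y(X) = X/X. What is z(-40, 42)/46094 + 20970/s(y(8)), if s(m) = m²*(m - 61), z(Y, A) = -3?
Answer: -13048981203/4194554 ≈ -3110.9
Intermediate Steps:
y(X) = ⅓ (y(X) = (X/X)/3 = (⅓)*1 = ⅓)
s(m) = m²*(-61 + m)
z(-40, 42)/46094 + 20970/s(y(8)) = -3/46094 + 20970/(((⅓)²*(-61 + ⅓))) = -3*1/46094 + 20970/(((⅑)*(-182/3))) = -3/46094 + 20970/(-182/27) = -3/46094 + 20970*(-27/182) = -3/46094 - 283095/91 = -13048981203/4194554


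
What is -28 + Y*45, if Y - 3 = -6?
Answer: -163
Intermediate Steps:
Y = -3 (Y = 3 - 6 = -3)
-28 + Y*45 = -28 - 3*45 = -28 - 135 = -163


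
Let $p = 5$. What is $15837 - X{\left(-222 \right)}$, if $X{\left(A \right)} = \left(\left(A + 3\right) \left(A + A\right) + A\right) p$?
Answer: $-469233$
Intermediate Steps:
$X{\left(A \right)} = 5 A + 10 A \left(3 + A\right)$ ($X{\left(A \right)} = \left(\left(A + 3\right) \left(A + A\right) + A\right) 5 = \left(\left(3 + A\right) 2 A + A\right) 5 = \left(2 A \left(3 + A\right) + A\right) 5 = \left(A + 2 A \left(3 + A\right)\right) 5 = 5 A + 10 A \left(3 + A\right)$)
$15837 - X{\left(-222 \right)} = 15837 - 5 \left(-222\right) \left(7 + 2 \left(-222\right)\right) = 15837 - 5 \left(-222\right) \left(7 - 444\right) = 15837 - 5 \left(-222\right) \left(-437\right) = 15837 - 485070 = -469233$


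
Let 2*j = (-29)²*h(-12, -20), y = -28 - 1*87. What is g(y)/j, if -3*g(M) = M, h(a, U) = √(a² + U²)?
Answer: 115*√34/171564 ≈ 0.0039085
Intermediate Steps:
h(a, U) = √(U² + a²)
y = -115 (y = -28 - 87 = -115)
g(M) = -M/3
j = 1682*√34 (j = ((-29)²*√((-20)² + (-12)²))/2 = (841*√(400 + 144))/2 = (841*√544)/2 = (841*(4*√34))/2 = (3364*√34)/2 = 1682*√34 ≈ 9807.7)
g(y)/j = (-⅓*(-115))/((1682*√34)) = 115*(√34/57188)/3 = 115*√34/171564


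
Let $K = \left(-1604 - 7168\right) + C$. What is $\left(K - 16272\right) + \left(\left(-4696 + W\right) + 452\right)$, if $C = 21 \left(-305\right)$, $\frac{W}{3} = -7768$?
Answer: $-58997$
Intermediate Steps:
$W = -23304$ ($W = 3 \left(-7768\right) = -23304$)
$C = -6405$
$K = -15177$ ($K = \left(-1604 - 7168\right) - 6405 = -8772 - 6405 = -15177$)
$\left(K - 16272\right) + \left(\left(-4696 + W\right) + 452\right) = \left(-15177 - 16272\right) + \left(\left(-4696 - 23304\right) + 452\right) = -31449 + \left(-28000 + 452\right) = -31449 - 27548 = -58997$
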